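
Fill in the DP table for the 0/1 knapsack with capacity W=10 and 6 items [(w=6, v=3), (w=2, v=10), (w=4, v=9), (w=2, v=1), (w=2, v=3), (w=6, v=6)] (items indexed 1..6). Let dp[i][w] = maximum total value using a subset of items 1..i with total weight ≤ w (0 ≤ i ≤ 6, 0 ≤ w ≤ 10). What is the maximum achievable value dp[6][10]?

i\w   0   1   2   3   4   5   6   7   8   9  10
  0   0   0   0   0   0   0   0   0   0   0   0
  1   0   0   0   0   0   0   3   3   3   3   3
  2   0   0  10  10  10  10  10  10  13  13  13
  3   0   0  10  10  10  10  19  19  19  19  19
  4   0   0  10  10  11  11  19  19  20  20  20
  5   0   0  10  10  13  13  19  19  22  22  23
  6   0   0  10  10  13  13  19  19  22  22  23

23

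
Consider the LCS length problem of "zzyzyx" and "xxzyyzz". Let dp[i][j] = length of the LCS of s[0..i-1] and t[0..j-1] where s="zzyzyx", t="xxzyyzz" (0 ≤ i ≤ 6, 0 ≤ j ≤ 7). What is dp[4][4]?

   ''  x  x  z  y  y  z  z
''  0  0  0  0  0  0  0  0
 z  0  0  0  1  1  1  1  1
 z  0  0  0  1  1  1  2  2
 y  0  0  0  1  2  2  2  2
 z  0  0  0  1  2  2  3  3
 y  0  0  0  1  2  3  3  3
 x  0  1  1  1  2  3  3  3

2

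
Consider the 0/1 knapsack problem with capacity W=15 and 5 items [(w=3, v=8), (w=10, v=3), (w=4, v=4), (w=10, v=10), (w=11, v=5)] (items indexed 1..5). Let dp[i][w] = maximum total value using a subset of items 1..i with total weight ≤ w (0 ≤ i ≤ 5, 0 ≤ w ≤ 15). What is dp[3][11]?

12

i\w   0   1   2   3   4   5   6   7   8   9  10  11  12  13  14  15
  0   0   0   0   0   0   0   0   0   0   0   0   0   0   0   0   0
  1   0   0   0   8   8   8   8   8   8   8   8   8   8   8   8   8
  2   0   0   0   8   8   8   8   8   8   8   8   8   8  11  11  11
  3   0   0   0   8   8   8   8  12  12  12  12  12  12  12  12  12
  4   0   0   0   8   8   8   8  12  12  12  12  12  12  18  18  18
  5   0   0   0   8   8   8   8  12  12  12  12  12  12  18  18  18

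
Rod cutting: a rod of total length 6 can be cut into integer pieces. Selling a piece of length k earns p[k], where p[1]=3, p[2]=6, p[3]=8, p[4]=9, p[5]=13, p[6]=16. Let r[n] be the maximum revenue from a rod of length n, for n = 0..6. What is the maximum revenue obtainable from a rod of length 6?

18

   n    0    1    2    3    4    5    6
r[n]    0    3    6    9   12   15   18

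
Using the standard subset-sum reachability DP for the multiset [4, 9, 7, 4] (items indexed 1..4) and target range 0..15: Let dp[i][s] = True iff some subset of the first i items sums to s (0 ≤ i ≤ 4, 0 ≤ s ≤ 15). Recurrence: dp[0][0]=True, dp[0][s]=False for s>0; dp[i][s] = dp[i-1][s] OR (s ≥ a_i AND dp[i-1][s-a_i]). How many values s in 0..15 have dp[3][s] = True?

i\s   0   1   2   3   4   5   6   7   8   9  10  11  12  13  14  15
  0   T   F   F   F   F   F   F   F   F   F   F   F   F   F   F   F
  1   T   F   F   F   T   F   F   F   F   F   F   F   F   F   F   F
  2   T   F   F   F   T   F   F   F   F   T   F   F   F   T   F   F
  3   T   F   F   F   T   F   F   T   F   T   F   T   F   T   F   F
  4   T   F   F   F   T   F   F   T   T   T   F   T   F   T   F   T

6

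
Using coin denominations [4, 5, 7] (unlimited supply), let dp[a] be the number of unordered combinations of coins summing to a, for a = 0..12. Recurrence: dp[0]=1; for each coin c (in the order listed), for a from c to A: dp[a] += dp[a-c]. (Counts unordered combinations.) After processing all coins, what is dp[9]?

after  coin     0     1     2     3     4     5     6     7     8     9    10    11    12
          4     1     0     0     0     1     0     0     0     1     0     0     0     1
          5     1     0     0     0     1     1     0     0     1     1     1     0     1
          7     1     0     0     0     1     1     0     1     1     1     1     1     2

1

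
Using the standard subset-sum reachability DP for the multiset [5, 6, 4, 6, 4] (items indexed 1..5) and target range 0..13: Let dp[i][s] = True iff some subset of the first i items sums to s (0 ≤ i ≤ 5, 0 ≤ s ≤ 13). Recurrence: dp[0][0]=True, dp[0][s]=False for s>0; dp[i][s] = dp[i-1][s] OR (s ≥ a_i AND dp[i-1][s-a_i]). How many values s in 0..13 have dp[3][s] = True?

i\s   0   1   2   3   4   5   6   7   8   9  10  11  12  13
  0   T   F   F   F   F   F   F   F   F   F   F   F   F   F
  1   T   F   F   F   F   T   F   F   F   F   F   F   F   F
  2   T   F   F   F   F   T   T   F   F   F   F   T   F   F
  3   T   F   F   F   T   T   T   F   F   T   T   T   F   F
  4   T   F   F   F   T   T   T   F   F   T   T   T   T   F
  5   T   F   F   F   T   T   T   F   T   T   T   T   T   T

7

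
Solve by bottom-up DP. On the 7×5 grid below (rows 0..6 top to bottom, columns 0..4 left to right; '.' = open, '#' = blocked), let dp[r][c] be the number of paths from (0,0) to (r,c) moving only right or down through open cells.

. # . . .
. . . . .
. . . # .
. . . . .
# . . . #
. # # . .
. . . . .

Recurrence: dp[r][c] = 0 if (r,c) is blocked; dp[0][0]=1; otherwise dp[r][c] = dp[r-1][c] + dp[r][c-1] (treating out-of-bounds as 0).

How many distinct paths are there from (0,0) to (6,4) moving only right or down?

30

r\c   0   1   2   3   4
  0   1   0   0   0   0
  1   1   1   1   1   1
  2   1   2   3   0   1
  3   1   3   6   6   7
  4   0   3   9  15   0
  5   0   0   0  15  15
  6   0   0   0  15  30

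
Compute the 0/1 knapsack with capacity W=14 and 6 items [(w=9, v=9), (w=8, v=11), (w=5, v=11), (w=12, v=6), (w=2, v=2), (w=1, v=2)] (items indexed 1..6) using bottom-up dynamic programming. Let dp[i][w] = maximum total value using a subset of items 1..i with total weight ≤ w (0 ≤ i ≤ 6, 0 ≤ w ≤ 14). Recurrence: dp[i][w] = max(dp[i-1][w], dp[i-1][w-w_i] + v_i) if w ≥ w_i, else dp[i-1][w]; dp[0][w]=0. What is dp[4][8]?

i\w   0   1   2   3   4   5   6   7   8   9  10  11  12  13  14
  0   0   0   0   0   0   0   0   0   0   0   0   0   0   0   0
  1   0   0   0   0   0   0   0   0   0   9   9   9   9   9   9
  2   0   0   0   0   0   0   0   0  11  11  11  11  11  11  11
  3   0   0   0   0   0  11  11  11  11  11  11  11  11  22  22
  4   0   0   0   0   0  11  11  11  11  11  11  11  11  22  22
  5   0   0   2   2   2  11  11  13  13  13  13  13  13  22  22
  6   0   2   2   4   4  11  13  13  15  15  15  15  15  22  24

11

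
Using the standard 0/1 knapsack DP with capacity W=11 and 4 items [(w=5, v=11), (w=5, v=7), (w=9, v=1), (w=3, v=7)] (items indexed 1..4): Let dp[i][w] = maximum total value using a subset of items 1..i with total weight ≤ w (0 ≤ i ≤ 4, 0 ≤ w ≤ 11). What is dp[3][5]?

i\w   0   1   2   3   4   5   6   7   8   9  10  11
  0   0   0   0   0   0   0   0   0   0   0   0   0
  1   0   0   0   0   0  11  11  11  11  11  11  11
  2   0   0   0   0   0  11  11  11  11  11  18  18
  3   0   0   0   0   0  11  11  11  11  11  18  18
  4   0   0   0   7   7  11  11  11  18  18  18  18

11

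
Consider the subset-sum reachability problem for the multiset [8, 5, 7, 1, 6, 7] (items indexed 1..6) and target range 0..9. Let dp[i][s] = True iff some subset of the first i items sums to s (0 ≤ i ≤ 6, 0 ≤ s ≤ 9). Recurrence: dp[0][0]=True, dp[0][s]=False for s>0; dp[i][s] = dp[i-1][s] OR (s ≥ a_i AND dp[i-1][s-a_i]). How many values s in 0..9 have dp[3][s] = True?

i\s   0   1   2   3   4   5   6   7   8   9
  0   T   F   F   F   F   F   F   F   F   F
  1   T   F   F   F   F   F   F   F   T   F
  2   T   F   F   F   F   T   F   F   T   F
  3   T   F   F   F   F   T   F   T   T   F
  4   T   T   F   F   F   T   T   T   T   T
  5   T   T   F   F   F   T   T   T   T   T
  6   T   T   F   F   F   T   T   T   T   T

4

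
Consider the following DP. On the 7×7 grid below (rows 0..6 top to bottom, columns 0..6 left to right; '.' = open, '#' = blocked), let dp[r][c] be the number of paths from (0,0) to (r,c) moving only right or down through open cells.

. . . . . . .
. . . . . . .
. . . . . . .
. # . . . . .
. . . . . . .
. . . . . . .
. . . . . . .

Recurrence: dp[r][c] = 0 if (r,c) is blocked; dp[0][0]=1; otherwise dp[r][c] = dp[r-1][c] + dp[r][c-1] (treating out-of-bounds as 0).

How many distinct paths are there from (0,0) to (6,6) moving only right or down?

700

r\c   0   1   2   3   4   5   6
  0   1   1   1   1   1   1   1
  1   1   2   3   4   5   6   7
  2   1   3   6  10  15  21  28
  3   1   0   6  16  31  52  80
  4   1   1   7  23  54 106 186
  5   1   2   9  32  86 192 378
  6   1   3  12  44 130 322 700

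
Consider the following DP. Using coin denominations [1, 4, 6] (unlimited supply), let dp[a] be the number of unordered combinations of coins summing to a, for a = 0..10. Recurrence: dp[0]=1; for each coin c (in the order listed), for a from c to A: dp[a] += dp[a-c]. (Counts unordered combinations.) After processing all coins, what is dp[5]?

after  coin     0     1     2     3     4     5     6     7     8     9    10
          1     1     1     1     1     1     1     1     1     1     1     1
          4     1     1     1     1     2     2     2     2     3     3     3
          6     1     1     1     1     2     2     3     3     4     4     5

2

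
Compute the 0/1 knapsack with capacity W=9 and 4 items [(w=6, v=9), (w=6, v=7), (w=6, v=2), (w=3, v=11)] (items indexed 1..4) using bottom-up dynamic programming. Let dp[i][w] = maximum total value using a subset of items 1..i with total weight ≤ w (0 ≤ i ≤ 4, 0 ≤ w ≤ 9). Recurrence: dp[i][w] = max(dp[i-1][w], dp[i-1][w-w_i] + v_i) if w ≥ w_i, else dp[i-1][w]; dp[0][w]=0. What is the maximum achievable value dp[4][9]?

20

i\w   0   1   2   3   4   5   6   7   8   9
  0   0   0   0   0   0   0   0   0   0   0
  1   0   0   0   0   0   0   9   9   9   9
  2   0   0   0   0   0   0   9   9   9   9
  3   0   0   0   0   0   0   9   9   9   9
  4   0   0   0  11  11  11  11  11  11  20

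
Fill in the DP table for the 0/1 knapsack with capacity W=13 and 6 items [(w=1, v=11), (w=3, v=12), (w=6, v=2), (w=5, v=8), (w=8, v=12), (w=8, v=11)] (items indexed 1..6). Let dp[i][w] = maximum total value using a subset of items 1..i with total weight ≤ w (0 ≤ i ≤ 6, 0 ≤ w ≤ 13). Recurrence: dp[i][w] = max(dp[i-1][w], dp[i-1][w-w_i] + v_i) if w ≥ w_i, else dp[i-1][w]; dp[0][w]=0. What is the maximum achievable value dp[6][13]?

35

i\w   0   1   2   3   4   5   6   7   8   9  10  11  12  13
  0   0   0   0   0   0   0   0   0   0   0   0   0   0   0
  1   0  11  11  11  11  11  11  11  11  11  11  11  11  11
  2   0  11  11  12  23  23  23  23  23  23  23  23  23  23
  3   0  11  11  12  23  23  23  23  23  23  25  25  25  25
  4   0  11  11  12  23  23  23  23  23  31  31  31  31  31
  5   0  11  11  12  23  23  23  23  23  31  31  31  35  35
  6   0  11  11  12  23  23  23  23  23  31  31  31  35  35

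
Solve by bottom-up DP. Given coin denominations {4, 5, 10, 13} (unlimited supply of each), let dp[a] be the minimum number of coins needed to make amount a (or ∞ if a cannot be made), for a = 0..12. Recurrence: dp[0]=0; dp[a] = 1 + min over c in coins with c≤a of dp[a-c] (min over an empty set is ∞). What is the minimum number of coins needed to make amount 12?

 a  0  1  2  3  4  5  6  7  8  9 10 11 12
dp  0  -  -  -  1  1  -  -  2  2  1  -  3
(- denotes ∞ / unreachable)

3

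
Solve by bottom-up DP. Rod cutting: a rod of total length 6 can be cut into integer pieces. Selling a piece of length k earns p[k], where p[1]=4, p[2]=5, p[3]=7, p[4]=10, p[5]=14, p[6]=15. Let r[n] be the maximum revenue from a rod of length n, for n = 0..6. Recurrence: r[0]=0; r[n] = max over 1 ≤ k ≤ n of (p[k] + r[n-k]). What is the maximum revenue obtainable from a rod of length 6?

24

   n    0    1    2    3    4    5    6
r[n]    0    4    8   12   16   20   24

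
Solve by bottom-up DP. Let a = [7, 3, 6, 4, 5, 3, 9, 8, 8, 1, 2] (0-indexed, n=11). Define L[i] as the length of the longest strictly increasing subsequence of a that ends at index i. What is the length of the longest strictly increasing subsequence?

   i    0    1    2    3    4    5    6    7    8    9   10
a[i]    7    3    6    4    5    3    9    8    8    1    2
L[i]    1    1    2    2    3    1    4    4    4    1    2

4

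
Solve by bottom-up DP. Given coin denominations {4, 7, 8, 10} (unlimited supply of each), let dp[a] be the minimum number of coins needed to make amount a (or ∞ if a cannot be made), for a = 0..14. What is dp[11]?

2

 a  0  1  2  3  4  5  6  7  8  9 10 11 12 13 14
dp  0  -  -  -  1  -  -  1  1  -  1  2  2  -  2
(- denotes ∞ / unreachable)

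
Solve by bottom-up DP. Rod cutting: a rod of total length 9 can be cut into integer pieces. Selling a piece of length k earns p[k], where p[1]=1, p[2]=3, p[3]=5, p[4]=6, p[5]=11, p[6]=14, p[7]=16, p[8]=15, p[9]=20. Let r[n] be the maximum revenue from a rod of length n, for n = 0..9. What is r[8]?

   n    0    1    2    3    4    5    6    7    8    9
r[n]    0    1    3    5    6   11   14   16   17   20

17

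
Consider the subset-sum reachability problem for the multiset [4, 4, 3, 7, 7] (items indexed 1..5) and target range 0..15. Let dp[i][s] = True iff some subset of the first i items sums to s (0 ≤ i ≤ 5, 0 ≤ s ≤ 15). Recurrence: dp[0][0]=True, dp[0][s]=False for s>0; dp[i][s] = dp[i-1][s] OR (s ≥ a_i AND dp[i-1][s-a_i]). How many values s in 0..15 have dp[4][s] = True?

9

i\s   0   1   2   3   4   5   6   7   8   9  10  11  12  13  14  15
  0   T   F   F   F   F   F   F   F   F   F   F   F   F   F   F   F
  1   T   F   F   F   T   F   F   F   F   F   F   F   F   F   F   F
  2   T   F   F   F   T   F   F   F   T   F   F   F   F   F   F   F
  3   T   F   F   T   T   F   F   T   T   F   F   T   F   F   F   F
  4   T   F   F   T   T   F   F   T   T   F   T   T   F   F   T   T
  5   T   F   F   T   T   F   F   T   T   F   T   T   F   F   T   T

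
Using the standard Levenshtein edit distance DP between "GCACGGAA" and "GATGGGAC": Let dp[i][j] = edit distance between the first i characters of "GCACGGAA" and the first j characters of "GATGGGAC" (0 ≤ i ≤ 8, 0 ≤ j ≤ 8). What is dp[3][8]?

6

   ''  G  A  T  G  G  G  A  C
''  0  1  2  3  4  5  6  7  8
 G  1  0  1  2  3  4  5  6  7
 C  2  1  1  2  3  4  5  6  6
 A  3  2  1  2  3  4  5  5  6
 C  4  3  2  2  3  4  5  6  5
 G  5  4  3  3  2  3  4  5  6
 G  6  5  4  4  3  2  3  4  5
 A  7  6  5  5  4  3  3  3  4
 A  8  7  6  6  5  4  4  3  4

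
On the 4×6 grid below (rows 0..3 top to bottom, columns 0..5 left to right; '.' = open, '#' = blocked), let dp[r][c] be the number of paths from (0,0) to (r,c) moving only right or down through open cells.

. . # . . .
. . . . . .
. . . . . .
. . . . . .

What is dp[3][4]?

r\c   0   1   2   3   4   5
  0   1   1   0   0   0   0
  1   1   2   2   2   2   2
  2   1   3   5   7   9  11
  3   1   4   9  16  25  36

25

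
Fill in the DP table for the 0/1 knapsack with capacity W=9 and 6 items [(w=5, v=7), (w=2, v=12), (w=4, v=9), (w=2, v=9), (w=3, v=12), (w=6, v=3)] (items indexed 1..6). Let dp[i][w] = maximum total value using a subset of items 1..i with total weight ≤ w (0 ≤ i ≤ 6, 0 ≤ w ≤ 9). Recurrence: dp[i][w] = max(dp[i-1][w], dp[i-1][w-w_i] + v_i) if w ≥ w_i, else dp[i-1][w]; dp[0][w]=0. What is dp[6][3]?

i\w   0   1   2   3   4   5   6   7   8   9
  0   0   0   0   0   0   0   0   0   0   0
  1   0   0   0   0   0   7   7   7   7   7
  2   0   0  12  12  12  12  12  19  19  19
  3   0   0  12  12  12  12  21  21  21  21
  4   0   0  12  12  21  21  21  21  30  30
  5   0   0  12  12  21  24  24  33  33  33
  6   0   0  12  12  21  24  24  33  33  33

12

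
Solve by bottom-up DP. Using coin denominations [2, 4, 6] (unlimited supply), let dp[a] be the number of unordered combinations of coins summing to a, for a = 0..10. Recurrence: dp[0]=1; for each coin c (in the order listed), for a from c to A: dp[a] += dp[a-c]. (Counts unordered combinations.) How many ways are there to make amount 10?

after  coin     0     1     2     3     4     5     6     7     8     9    10
          2     1     0     1     0     1     0     1     0     1     0     1
          4     1     0     1     0     2     0     2     0     3     0     3
          6     1     0     1     0     2     0     3     0     4     0     5

5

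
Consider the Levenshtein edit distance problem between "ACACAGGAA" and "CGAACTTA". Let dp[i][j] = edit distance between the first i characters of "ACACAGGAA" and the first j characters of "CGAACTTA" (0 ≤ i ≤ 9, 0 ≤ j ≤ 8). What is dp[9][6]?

   ''  C  G  A  A  C  T  T  A
''  0  1  2  3  4  5  6  7  8
 A  1  1  2  2  3  4  5  6  7
 C  2  1  2  3  3  3  4  5  6
 A  3  2  2  2  3  4  4  5  5
 C  4  3  3  3  3  3  4  5  6
 A  5  4  4  3  3  4  4  5  5
 G  6  5  4  4  4  4  5  5  6
 G  7  6  5  5  5  5  5  6  6
 A  8  7  6  5  5  6  6  6  6
 A  9  8  7  6  5  6  7  7  6

7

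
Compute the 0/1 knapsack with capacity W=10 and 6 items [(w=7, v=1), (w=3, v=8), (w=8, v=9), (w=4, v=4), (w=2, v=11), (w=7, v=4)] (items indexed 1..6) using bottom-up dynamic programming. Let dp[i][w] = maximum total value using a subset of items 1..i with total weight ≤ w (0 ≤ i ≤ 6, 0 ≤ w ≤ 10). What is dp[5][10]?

i\w   0   1   2   3   4   5   6   7   8   9  10
  0   0   0   0   0   0   0   0   0   0   0   0
  1   0   0   0   0   0   0   0   1   1   1   1
  2   0   0   0   8   8   8   8   8   8   8   9
  3   0   0   0   8   8   8   8   8   9   9   9
  4   0   0   0   8   8   8   8  12  12  12  12
  5   0   0  11  11  11  19  19  19  19  23  23
  6   0   0  11  11  11  19  19  19  19  23  23

23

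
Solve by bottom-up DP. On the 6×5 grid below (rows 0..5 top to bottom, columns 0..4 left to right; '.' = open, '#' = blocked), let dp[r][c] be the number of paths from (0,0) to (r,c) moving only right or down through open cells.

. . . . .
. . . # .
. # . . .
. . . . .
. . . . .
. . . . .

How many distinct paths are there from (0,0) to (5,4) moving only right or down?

46

r\c   0   1   2   3   4
  0   1   1   1   1   1
  1   1   2   3   0   1
  2   1   0   3   3   4
  3   1   1   4   7  11
  4   1   2   6  13  24
  5   1   3   9  22  46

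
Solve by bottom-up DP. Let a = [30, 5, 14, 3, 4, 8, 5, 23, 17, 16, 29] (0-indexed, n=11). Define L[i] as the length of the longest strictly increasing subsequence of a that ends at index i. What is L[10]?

   i    0    1    2    3    4    5    6    7    8    9   10
a[i]   30    5   14    3    4    8    5   23   17   16   29
L[i]    1    1    2    1    2    3    3    4    4    4    5

5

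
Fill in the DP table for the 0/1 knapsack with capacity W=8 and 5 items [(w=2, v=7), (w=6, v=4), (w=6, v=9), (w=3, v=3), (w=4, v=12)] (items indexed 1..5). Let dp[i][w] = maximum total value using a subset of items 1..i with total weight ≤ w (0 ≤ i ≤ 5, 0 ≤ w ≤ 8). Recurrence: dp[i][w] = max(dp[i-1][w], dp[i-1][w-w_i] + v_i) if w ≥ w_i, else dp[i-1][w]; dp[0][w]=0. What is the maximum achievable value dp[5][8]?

i\w   0   1   2   3   4   5   6   7   8
  0   0   0   0   0   0   0   0   0   0
  1   0   0   7   7   7   7   7   7   7
  2   0   0   7   7   7   7   7   7  11
  3   0   0   7   7   7   7   9   9  16
  4   0   0   7   7   7  10  10  10  16
  5   0   0   7   7  12  12  19  19  19

19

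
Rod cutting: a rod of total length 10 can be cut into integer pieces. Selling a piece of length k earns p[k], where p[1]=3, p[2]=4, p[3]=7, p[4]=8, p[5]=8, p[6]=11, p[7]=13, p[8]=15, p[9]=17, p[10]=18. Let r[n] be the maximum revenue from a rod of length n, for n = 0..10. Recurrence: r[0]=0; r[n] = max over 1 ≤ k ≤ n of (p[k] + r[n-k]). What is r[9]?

27

   n    0    1    2    3    4    5    6    7    8    9   10
r[n]    0    3    6    9   12   15   18   21   24   27   30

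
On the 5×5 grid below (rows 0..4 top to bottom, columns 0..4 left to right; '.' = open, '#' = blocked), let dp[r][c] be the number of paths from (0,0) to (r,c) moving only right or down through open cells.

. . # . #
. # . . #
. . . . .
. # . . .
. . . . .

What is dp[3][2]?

1

r\c   0   1   2   3   4
  0   1   1   0   0   0
  1   1   0   0   0   0
  2   1   1   1   1   1
  3   1   0   1   2   3
  4   1   1   2   4   7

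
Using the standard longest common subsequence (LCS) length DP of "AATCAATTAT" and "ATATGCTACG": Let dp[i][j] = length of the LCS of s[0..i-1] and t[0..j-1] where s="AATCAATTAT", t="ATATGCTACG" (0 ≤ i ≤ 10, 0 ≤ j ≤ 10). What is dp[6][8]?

   ''  A  T  A  T  G  C  T  A  C  G
''  0  0  0  0  0  0  0  0  0  0  0
 A  0  1  1  1  1  1  1  1  1  1  1
 A  0  1  1  2  2  2  2  2  2  2  2
 T  0  1  2  2  3  3  3  3  3  3  3
 C  0  1  2  2  3  3  4  4  4  4  4
 A  0  1  2  3  3  3  4  4  5  5  5
 A  0  1  2  3  3  3  4  4  5  5  5
 T  0  1  2  3  4  4  4  5  5  5  5
 T  0  1  2  3  4  4  4  5  5  5  5
 A  0  1  2  3  4  4  4  5  6  6  6
 T  0  1  2  3  4  4  4  5  6  6  6

5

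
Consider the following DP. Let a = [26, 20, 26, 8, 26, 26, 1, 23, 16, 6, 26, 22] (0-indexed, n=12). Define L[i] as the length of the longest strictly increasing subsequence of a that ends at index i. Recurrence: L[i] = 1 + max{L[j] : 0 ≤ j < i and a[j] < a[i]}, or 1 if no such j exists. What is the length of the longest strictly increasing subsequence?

   i    0    1    2    3    4    5    6    7    8    9   10   11
a[i]   26   20   26    8   26   26    1   23   16    6   26   22
L[i]    1    1    2    1    2    2    1    2    2    2    3    3

3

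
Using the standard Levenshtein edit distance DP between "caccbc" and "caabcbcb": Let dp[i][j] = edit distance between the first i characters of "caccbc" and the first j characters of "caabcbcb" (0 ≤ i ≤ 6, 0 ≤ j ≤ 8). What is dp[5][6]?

   ''  c  a  a  b  c  b  c  b
''  0  1  2  3  4  5  6  7  8
 c  1  0  1  2  3  4  5  6  7
 a  2  1  0  1  2  3  4  5  6
 c  3  2  1  1  2  2  3  4  5
 c  4  3  2  2  2  2  3  3  4
 b  5  4  3  3  2  3  2  3  3
 c  6  5  4  4  3  2  3  2  3

2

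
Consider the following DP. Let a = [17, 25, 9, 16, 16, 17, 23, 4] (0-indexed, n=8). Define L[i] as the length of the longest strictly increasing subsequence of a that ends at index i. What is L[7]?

   i    0    1    2    3    4    5    6    7
a[i]   17   25    9   16   16   17   23    4
L[i]    1    2    1    2    2    3    4    1

1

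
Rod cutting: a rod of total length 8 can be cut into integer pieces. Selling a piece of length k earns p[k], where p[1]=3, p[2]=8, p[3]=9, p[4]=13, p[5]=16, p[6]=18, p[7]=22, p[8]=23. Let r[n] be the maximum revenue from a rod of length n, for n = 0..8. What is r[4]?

16

   n    0    1    2    3    4    5    6    7    8
r[n]    0    3    8   11   16   19   24   27   32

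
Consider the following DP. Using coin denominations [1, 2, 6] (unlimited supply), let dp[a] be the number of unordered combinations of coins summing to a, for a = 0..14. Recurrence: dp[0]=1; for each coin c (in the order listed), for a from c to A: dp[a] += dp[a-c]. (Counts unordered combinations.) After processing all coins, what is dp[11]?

9

after  coin     0     1     2     3     4     5     6     7     8     9    10    11    12    13    14
          1     1     1     1     1     1     1     1     1     1     1     1     1     1     1     1
          2     1     1     2     2     3     3     4     4     5     5     6     6     7     7     8
          6     1     1     2     2     3     3     5     5     7     7     9     9    12    12    15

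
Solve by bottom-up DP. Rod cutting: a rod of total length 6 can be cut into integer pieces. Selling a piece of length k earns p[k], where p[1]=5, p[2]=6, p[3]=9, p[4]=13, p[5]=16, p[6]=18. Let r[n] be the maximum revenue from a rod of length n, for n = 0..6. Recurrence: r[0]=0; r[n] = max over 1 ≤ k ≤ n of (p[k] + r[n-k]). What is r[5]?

   n    0    1    2    3    4    5    6
r[n]    0    5   10   15   20   25   30

25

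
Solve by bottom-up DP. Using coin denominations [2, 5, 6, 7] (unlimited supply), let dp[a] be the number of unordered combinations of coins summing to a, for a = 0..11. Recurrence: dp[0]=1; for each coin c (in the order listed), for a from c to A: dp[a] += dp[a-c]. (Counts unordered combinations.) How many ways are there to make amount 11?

3

after  coin     0     1     2     3     4     5     6     7     8     9    10    11
          2     1     0     1     0     1     0     1     0     1     0     1     0
          5     1     0     1     0     1     1     1     1     1     1     2     1
          6     1     0     1     0     1     1     2     1     2     1     3     2
          7     1     0     1     0     1     1     2     2     2     2     3     3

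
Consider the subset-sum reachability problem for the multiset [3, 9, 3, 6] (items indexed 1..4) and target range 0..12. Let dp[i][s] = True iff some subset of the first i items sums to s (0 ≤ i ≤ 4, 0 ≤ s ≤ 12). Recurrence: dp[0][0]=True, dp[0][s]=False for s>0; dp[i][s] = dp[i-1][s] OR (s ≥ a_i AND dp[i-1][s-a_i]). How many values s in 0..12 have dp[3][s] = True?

5

i\s   0   1   2   3   4   5   6   7   8   9  10  11  12
  0   T   F   F   F   F   F   F   F   F   F   F   F   F
  1   T   F   F   T   F   F   F   F   F   F   F   F   F
  2   T   F   F   T   F   F   F   F   F   T   F   F   T
  3   T   F   F   T   F   F   T   F   F   T   F   F   T
  4   T   F   F   T   F   F   T   F   F   T   F   F   T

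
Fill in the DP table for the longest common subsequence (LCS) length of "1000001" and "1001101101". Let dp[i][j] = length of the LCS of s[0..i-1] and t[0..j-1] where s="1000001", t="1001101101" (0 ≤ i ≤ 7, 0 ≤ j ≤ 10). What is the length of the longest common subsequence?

   ''  1  0  0  1  1  0  1  1  0  1
''  0  0  0  0  0  0  0  0  0  0  0
 1  0  1  1  1  1  1  1  1  1  1  1
 0  0  1  2  2  2  2  2  2  2  2  2
 0  0  1  2  3  3  3  3  3  3  3  3
 0  0  1  2  3  3  3  4  4  4  4  4
 0  0  1  2  3  3  3  4  4  4  5  5
 0  0  1  2  3  3  3  4  4  4  5  5
 1  0  1  2  3  4  4  4  5  5  5  6

6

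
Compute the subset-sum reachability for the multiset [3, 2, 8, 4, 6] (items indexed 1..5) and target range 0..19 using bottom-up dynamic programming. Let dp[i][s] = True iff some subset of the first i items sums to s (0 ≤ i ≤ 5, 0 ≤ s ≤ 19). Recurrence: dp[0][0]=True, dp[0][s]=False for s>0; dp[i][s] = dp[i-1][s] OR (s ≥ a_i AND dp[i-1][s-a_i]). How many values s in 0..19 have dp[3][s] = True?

i\s   0   1   2   3   4   5   6   7   8   9  10  11  12  13  14  15  16  17  18  19
  0   T   F   F   F   F   F   F   F   F   F   F   F   F   F   F   F   F   F   F   F
  1   T   F   F   T   F   F   F   F   F   F   F   F   F   F   F   F   F   F   F   F
  2   T   F   T   T   F   T   F   F   F   F   F   F   F   F   F   F   F   F   F   F
  3   T   F   T   T   F   T   F   F   T   F   T   T   F   T   F   F   F   F   F   F
  4   T   F   T   T   T   T   T   T   T   T   T   T   T   T   T   T   F   T   F   F
  5   T   F   T   T   T   T   T   T   T   T   T   T   T   T   T   T   T   T   T   T

8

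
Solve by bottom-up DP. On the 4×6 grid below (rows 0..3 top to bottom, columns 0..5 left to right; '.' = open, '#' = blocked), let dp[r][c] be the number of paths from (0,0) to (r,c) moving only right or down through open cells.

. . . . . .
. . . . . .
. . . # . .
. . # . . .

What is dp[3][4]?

r\c   0   1   2   3   4   5
  0   1   1   1   1   1   1
  1   1   2   3   4   5   6
  2   1   3   6   0   5  11
  3   1   4   0   0   5  16

5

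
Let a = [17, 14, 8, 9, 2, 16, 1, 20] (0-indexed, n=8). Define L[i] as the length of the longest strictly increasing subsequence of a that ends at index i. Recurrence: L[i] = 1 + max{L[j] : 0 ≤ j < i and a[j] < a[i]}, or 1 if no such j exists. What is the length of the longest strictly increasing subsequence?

   i    0    1    2    3    4    5    6    7
a[i]   17   14    8    9    2   16    1   20
L[i]    1    1    1    2    1    3    1    4

4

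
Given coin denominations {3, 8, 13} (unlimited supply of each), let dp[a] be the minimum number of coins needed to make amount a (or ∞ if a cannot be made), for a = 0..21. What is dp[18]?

6

 a  0  1  2  3  4  5  6  7  8  9 10 11 12 13 14 15 16 17 18 19 20 21
dp  0  -  -  1  -  -  2  -  1  3  -  2  4  1  3  5  2  4  6  3  5  2
(- denotes ∞ / unreachable)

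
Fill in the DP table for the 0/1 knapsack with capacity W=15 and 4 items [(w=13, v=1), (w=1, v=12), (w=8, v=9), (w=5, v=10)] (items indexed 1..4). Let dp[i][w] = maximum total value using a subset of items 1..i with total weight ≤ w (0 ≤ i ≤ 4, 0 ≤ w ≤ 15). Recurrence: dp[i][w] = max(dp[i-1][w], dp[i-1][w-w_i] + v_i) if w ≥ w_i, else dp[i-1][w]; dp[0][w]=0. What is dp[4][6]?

i\w   0   1   2   3   4   5   6   7   8   9  10  11  12  13  14  15
  0   0   0   0   0   0   0   0   0   0   0   0   0   0   0   0   0
  1   0   0   0   0   0   0   0   0   0   0   0   0   0   1   1   1
  2   0  12  12  12  12  12  12  12  12  12  12  12  12  12  13  13
  3   0  12  12  12  12  12  12  12  12  21  21  21  21  21  21  21
  4   0  12  12  12  12  12  22  22  22  22  22  22  22  22  31  31

22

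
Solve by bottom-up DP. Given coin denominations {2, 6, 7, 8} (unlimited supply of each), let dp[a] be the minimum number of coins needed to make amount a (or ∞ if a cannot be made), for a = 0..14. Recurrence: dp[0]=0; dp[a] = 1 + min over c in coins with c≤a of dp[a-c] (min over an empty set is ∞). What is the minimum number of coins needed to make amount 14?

 a  0  1  2  3  4  5  6  7  8  9 10 11 12 13 14
dp  0  -  1  -  2  -  1  1  1  2  2  3  2  2  2
(- denotes ∞ / unreachable)

2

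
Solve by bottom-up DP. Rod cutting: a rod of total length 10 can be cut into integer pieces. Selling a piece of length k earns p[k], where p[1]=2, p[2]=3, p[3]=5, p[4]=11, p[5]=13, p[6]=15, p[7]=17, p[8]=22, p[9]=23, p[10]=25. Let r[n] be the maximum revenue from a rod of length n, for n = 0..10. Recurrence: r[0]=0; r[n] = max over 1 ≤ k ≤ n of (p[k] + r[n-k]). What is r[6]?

   n    0    1    2    3    4    5    6    7    8    9   10
r[n]    0    2    4    6   11   13   15   17   22   24   26

15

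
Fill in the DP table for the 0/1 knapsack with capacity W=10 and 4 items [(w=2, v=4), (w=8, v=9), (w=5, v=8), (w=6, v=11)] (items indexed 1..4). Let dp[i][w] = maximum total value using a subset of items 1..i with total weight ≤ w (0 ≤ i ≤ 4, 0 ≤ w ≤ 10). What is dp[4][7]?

i\w   0   1   2   3   4   5   6   7   8   9  10
  0   0   0   0   0   0   0   0   0   0   0   0
  1   0   0   4   4   4   4   4   4   4   4   4
  2   0   0   4   4   4   4   4   4   9   9  13
  3   0   0   4   4   4   8   8  12  12  12  13
  4   0   0   4   4   4   8  11  12  15  15  15

12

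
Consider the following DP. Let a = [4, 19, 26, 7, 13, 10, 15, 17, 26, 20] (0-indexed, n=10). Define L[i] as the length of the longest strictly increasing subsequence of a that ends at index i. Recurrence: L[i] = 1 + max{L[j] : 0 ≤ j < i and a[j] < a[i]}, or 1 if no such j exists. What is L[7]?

5

   i    0    1    2    3    4    5    6    7    8    9
a[i]    4   19   26    7   13   10   15   17   26   20
L[i]    1    2    3    2    3    3    4    5    6    6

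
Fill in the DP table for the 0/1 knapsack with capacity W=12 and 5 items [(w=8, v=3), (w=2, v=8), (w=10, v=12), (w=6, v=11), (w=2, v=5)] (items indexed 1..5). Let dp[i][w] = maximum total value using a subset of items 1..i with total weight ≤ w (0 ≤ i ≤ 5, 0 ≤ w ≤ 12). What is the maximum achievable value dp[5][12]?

24

i\w   0   1   2   3   4   5   6   7   8   9  10  11  12
  0   0   0   0   0   0   0   0   0   0   0   0   0   0
  1   0   0   0   0   0   0   0   0   3   3   3   3   3
  2   0   0   8   8   8   8   8   8   8   8  11  11  11
  3   0   0   8   8   8   8   8   8   8   8  12  12  20
  4   0   0   8   8   8   8  11  11  19  19  19  19  20
  5   0   0   8   8  13  13  13  13  19  19  24  24  24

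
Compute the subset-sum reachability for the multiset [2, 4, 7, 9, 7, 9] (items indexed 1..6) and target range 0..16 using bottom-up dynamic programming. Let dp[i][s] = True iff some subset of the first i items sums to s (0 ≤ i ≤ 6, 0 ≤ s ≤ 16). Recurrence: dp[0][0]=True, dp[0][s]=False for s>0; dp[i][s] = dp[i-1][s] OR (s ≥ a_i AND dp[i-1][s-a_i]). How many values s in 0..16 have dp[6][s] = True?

11

i\s   0   1   2   3   4   5   6   7   8   9  10  11  12  13  14  15  16
  0   T   F   F   F   F   F   F   F   F   F   F   F   F   F   F   F   F
  1   T   F   T   F   F   F   F   F   F   F   F   F   F   F   F   F   F
  2   T   F   T   F   T   F   T   F   F   F   F   F   F   F   F   F   F
  3   T   F   T   F   T   F   T   T   F   T   F   T   F   T   F   F   F
  4   T   F   T   F   T   F   T   T   F   T   F   T   F   T   F   T   T
  5   T   F   T   F   T   F   T   T   F   T   F   T   F   T   T   T   T
  6   T   F   T   F   T   F   T   T   F   T   F   T   F   T   T   T   T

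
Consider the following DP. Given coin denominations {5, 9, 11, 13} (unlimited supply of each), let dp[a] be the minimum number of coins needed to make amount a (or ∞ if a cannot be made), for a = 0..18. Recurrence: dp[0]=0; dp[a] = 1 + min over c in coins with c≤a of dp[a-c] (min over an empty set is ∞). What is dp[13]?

 a  0  1  2  3  4  5  6  7  8  9 10 11 12 13 14 15 16 17 18
dp  0  -  -  -  -  1  -  -  -  1  2  1  -  1  2  3  2  -  2
(- denotes ∞ / unreachable)

1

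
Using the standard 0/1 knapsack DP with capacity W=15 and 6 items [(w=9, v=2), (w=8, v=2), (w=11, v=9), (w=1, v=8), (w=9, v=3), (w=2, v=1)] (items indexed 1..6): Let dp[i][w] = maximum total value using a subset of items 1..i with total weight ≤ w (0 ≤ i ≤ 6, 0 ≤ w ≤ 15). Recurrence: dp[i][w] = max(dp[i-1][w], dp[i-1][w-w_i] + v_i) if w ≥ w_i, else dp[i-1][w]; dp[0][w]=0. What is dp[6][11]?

i\w   0   1   2   3   4   5   6   7   8   9  10  11  12  13  14  15
  0   0   0   0   0   0   0   0   0   0   0   0   0   0   0   0   0
  1   0   0   0   0   0   0   0   0   0   2   2   2   2   2   2   2
  2   0   0   0   0   0   0   0   0   2   2   2   2   2   2   2   2
  3   0   0   0   0   0   0   0   0   2   2   2   9   9   9   9   9
  4   0   8   8   8   8   8   8   8   8  10  10  10  17  17  17  17
  5   0   8   8   8   8   8   8   8   8  10  11  11  17  17  17  17
  6   0   8   8   9   9   9   9   9   9  10  11  11  17  17  18  18

11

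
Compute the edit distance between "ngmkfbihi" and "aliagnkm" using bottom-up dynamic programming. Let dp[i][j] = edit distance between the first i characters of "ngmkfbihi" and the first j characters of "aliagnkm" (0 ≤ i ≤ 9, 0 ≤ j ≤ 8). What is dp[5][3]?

   ''  a  l  i  a  g  n  k  m
''  0  1  2  3  4  5  6  7  8
 n  1  1  2  3  4  5  5  6  7
 g  2  2  2  3  4  4  5  6  7
 m  3  3  3  3  4  5  5  6  6
 k  4  4  4  4  4  5  6  5  6
 f  5  5  5  5  5  5  6  6  6
 b  6  6  6  6  6  6  6  7  7
 i  7  7  7  6  7  7  7  7  8
 h  8  8  8  7  7  8  8  8  8
 i  9  9  9  8  8  8  9  9  9

5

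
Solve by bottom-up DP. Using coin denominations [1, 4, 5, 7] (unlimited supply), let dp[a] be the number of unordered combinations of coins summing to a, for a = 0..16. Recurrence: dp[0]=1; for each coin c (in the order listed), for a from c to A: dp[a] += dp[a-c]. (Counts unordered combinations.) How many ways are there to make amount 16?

after  coin     0     1     2     3     4     5     6     7     8     9    10    11    12    13    14    15    16
          1     1     1     1     1     1     1     1     1     1     1     1     1     1     1     1     1     1
          4     1     1     1     1     2     2     2     2     3     3     3     3     4     4     4     4     5
          5     1     1     1     1     2     3     3     3     4     5     6     6     7     8     9    10    11
          7     1     1     1     1     2     3     3     4     5     6     7     8    10    11    13    15    17

17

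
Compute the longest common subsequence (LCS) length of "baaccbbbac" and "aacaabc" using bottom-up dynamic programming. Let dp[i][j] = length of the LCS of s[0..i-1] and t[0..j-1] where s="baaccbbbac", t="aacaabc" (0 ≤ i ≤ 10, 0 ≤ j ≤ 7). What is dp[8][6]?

   ''  a  a  c  a  a  b  c
''  0  0  0  0  0  0  0  0
 b  0  0  0  0  0  0  1  1
 a  0  1  1  1  1  1  1  1
 a  0  1  2  2  2  2  2  2
 c  0  1  2  3  3  3  3  3
 c  0  1  2  3  3  3  3  4
 b  0  1  2  3  3  3  4  4
 b  0  1  2  3  3  3  4  4
 b  0  1  2  3  3  3  4  4
 a  0  1  2  3  4  4  4  4
 c  0  1  2  3  4  4  4  5

4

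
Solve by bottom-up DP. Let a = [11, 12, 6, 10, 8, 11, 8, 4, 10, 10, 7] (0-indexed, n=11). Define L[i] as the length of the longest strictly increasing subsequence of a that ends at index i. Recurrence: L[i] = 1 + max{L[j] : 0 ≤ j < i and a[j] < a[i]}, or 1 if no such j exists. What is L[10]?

2

   i    0    1    2    3    4    5    6    7    8    9   10
a[i]   11   12    6   10    8   11    8    4   10   10    7
L[i]    1    2    1    2    2    3    2    1    3    3    2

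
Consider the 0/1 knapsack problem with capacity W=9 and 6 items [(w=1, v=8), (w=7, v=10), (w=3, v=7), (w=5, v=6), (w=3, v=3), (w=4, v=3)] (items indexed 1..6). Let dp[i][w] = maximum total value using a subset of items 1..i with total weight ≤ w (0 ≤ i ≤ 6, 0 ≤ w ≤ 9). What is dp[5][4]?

15

i\w   0   1   2   3   4   5   6   7   8   9
  0   0   0   0   0   0   0   0   0   0   0
  1   0   8   8   8   8   8   8   8   8   8
  2   0   8   8   8   8   8   8  10  18  18
  3   0   8   8   8  15  15  15  15  18  18
  4   0   8   8   8  15  15  15  15  18  21
  5   0   8   8   8  15  15  15  18  18  21
  6   0   8   8   8  15  15  15  18  18  21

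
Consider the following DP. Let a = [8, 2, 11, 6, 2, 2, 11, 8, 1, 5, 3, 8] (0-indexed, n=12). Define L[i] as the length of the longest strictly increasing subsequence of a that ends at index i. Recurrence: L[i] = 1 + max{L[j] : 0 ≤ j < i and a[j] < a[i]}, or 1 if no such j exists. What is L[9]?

2

   i    0    1    2    3    4    5    6    7    8    9   10   11
a[i]    8    2   11    6    2    2   11    8    1    5    3    8
L[i]    1    1    2    2    1    1    3    3    1    2    2    3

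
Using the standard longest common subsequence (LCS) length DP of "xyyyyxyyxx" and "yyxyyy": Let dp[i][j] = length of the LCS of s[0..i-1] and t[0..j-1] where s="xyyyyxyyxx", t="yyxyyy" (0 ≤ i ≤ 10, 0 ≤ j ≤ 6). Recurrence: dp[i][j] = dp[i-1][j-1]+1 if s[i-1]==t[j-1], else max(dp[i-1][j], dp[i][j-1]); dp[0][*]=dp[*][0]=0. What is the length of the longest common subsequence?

5

   ''  y  y  x  y  y  y
''  0  0  0  0  0  0  0
 x  0  0  0  1  1  1  1
 y  0  1  1  1  2  2  2
 y  0  1  2  2  2  3  3
 y  0  1  2  2  3  3  4
 y  0  1  2  2  3  4  4
 x  0  1  2  3  3  4  4
 y  0  1  2  3  4  4  5
 y  0  1  2  3  4  5  5
 x  0  1  2  3  4  5  5
 x  0  1  2  3  4  5  5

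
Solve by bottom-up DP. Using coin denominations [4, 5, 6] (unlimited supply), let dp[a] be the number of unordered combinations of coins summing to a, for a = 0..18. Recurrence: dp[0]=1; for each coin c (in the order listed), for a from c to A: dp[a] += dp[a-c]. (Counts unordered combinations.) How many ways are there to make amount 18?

after  coin     0     1     2     3     4     5     6     7     8     9    10    11    12    13    14    15    16    17    18
          4     1     0     0     0     1     0     0     0     1     0     0     0     1     0     0     0     1     0     0
          5     1     0     0     0     1     1     0     0     1     1     1     0     1     1     1     1     1     1     1
          6     1     0     0     0     1     1     1     0     1     1     2     1     2     1     2     2     3     2     3

3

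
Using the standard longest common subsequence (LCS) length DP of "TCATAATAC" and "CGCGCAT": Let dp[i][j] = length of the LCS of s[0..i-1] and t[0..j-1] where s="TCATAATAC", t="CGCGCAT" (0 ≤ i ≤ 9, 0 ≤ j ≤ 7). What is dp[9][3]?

   ''  C  G  C  G  C  A  T
''  0  0  0  0  0  0  0  0
 T  0  0  0  0  0  0  0  1
 C  0  1  1  1  1  1  1  1
 A  0  1  1  1  1  1  2  2
 T  0  1  1  1  1  1  2  3
 A  0  1  1  1  1  1  2  3
 A  0  1  1  1  1  1  2  3
 T  0  1  1  1  1  1  2  3
 A  0  1  1  1  1  1  2  3
 C  0  1  1  2  2  2  2  3

2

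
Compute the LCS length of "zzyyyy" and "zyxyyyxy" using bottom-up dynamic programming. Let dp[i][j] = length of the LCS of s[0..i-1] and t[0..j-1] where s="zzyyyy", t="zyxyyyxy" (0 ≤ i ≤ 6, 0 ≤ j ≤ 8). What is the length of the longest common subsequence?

   ''  z  y  x  y  y  y  x  y
''  0  0  0  0  0  0  0  0  0
 z  0  1  1  1  1  1  1  1  1
 z  0  1  1  1  1  1  1  1  1
 y  0  1  2  2  2  2  2  2  2
 y  0  1  2  2  3  3  3  3  3
 y  0  1  2  2  3  4  4  4  4
 y  0  1  2  2  3  4  5  5  5

5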